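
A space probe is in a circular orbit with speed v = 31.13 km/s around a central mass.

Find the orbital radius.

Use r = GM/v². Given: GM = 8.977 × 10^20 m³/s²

Convert to SI: v = 31.13 km/s = 31130 m/s.
For a circular orbit, v² = GM / r, so r = GM / v².
r = 8.977e+20 / (31130)² m ≈ 9.263e+11 m = 926.3 Gm.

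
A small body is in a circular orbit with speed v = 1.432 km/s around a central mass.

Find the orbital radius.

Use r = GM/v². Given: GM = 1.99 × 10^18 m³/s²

Convert to SI: v = 1.432 km/s = 1432 m/s.
For a circular orbit, v² = GM / r, so r = GM / v².
r = 1.99e+18 / (1432)² m ≈ 9.704e+11 m = 970.4 Gm.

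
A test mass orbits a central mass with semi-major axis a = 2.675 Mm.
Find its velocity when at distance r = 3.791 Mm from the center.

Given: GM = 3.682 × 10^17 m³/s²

Convert to SI: a = 2.675 Mm = 2.675e+06 m; r = 3.791 Mm = 3.791e+06 m.
Vis-viva: v = √(GM · (2/r − 1/a)).
2/r − 1/a = 2/3.791e+06 − 1/2.675e+06 = 1.53734e-07 m⁻¹.
v = √(3.682e+17 · 1.53734e-07) m/s ≈ 2.379e+05 m/s = 237.9 km/s.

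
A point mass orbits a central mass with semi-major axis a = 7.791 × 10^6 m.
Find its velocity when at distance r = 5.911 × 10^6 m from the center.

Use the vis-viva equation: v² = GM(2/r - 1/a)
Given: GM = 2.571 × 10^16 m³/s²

Vis-viva: v = √(GM · (2/r − 1/a)).
2/r − 1/a = 2/5.911e+06 − 1/7.791e+06 = 2.09999e-07 m⁻¹.
v = √(2.571e+16 · 2.09999e-07) m/s ≈ 7.348e+04 m/s = 73.48 km/s.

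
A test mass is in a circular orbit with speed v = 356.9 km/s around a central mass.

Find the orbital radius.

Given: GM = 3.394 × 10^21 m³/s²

Convert to SI: v = 356.9 km/s = 356900 m/s.
For a circular orbit, v² = GM / r, so r = GM / v².
r = 3.394e+21 / (356900)² m ≈ 2.665e+10 m = 2.665 × 10^10 m.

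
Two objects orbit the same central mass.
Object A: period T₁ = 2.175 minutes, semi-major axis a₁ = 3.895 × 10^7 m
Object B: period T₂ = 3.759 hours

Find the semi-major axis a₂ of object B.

Convert to SI: T₁ = 2.175 minutes = 130.5 s; T₂ = 3.759 hours = 13532.4 s.
Kepler's third law: (T₁/T₂)² = (a₁/a₂)³ ⇒ a₂ = a₁ · (T₂/T₁)^(2/3).
T₂/T₁ = 13532.4 / 130.5 = 103.697.
a₂ = 3.895e+07 · (103.697)^(2/3) m ≈ 8.597e+08 m = 8.597 × 10^8 m.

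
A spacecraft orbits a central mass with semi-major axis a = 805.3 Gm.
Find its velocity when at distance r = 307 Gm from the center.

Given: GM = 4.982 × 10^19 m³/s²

Convert to SI: a = 805.3 Gm = 8.053e+11 m; r = 307 Gm = 3.07e+11 m.
Vis-viva: v = √(GM · (2/r − 1/a)).
2/r − 1/a = 2/3.07e+11 − 1/8.053e+11 = 5.27288e-12 m⁻¹.
v = √(4.982e+19 · 5.27288e-12) m/s ≈ 1.621e+04 m/s = 16.21 km/s.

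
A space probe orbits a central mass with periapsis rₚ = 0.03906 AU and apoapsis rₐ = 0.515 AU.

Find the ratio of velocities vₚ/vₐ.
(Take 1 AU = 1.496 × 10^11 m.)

Convert to SI: rₚ = 0.03906 AU = 5.84338e+09 m; rₐ = 0.515 AU = 7.7044e+10 m.
Conservation of angular momentum gives rₚvₚ = rₐvₐ, so vₚ/vₐ = rₐ/rₚ.
vₚ/vₐ = 7.7044e+10 / 5.84338e+09 ≈ 13.18.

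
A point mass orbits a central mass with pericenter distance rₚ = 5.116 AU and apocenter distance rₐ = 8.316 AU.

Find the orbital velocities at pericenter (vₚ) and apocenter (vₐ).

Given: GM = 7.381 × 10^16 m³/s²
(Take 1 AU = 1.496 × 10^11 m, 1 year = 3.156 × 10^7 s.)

Convert to SI: rₚ = 5.116 AU = 7.65354e+11 m; rₐ = 8.316 AU = 1.24407e+12 m.
Use the vis-viva equation v² = GM(2/r − 1/a) with a = (rₚ + rₐ)/2 = (7.65354e+11 + 1.24407e+12)/2 = 1.00471e+12 m.
vₚ = √(GM · (2/rₚ − 1/a)) = √(7.381e+16 · (2/7.65354e+11 − 1/1.00471e+12)) m/s ≈ 345.6 m/s = 0.0729 AU/year.
vₐ = √(GM · (2/rₐ − 1/a)) = √(7.381e+16 · (2/1.24407e+12 − 1/1.00471e+12)) m/s ≈ 212.6 m/s = 0.04485 AU/year.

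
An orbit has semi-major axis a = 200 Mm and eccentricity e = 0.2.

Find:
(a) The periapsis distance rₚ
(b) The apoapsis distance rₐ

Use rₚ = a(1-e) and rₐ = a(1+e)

Convert to SI: a = 200 Mm = 2e+08 m.
(a) rₚ = a(1 − e) = 2e+08 · (1 − 0.2) = 2e+08 · 0.8 ≈ 1.6e+08 m = 160 Mm.
(b) rₐ = a(1 + e) = 2e+08 · (1 + 0.2) = 2e+08 · 1.2 ≈ 2.4e+08 m = 240 Mm.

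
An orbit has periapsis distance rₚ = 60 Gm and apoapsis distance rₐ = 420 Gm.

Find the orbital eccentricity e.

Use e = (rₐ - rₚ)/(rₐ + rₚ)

Convert to SI: rₚ = 60 Gm = 6e+10 m; rₐ = 420 Gm = 4.2e+11 m.
e = (rₐ − rₚ) / (rₐ + rₚ).
e = (4.2e+11 − 6e+10) / (4.2e+11 + 6e+10) = 3.6e+11 / 4.8e+11 ≈ 0.75.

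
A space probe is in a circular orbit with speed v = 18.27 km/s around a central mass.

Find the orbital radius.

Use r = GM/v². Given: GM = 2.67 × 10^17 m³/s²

Convert to SI: v = 18.27 km/s = 18270 m/s.
For a circular orbit, v² = GM / r, so r = GM / v².
r = 2.67e+17 / (18270)² m ≈ 7.999e+08 m = 799.9 Mm.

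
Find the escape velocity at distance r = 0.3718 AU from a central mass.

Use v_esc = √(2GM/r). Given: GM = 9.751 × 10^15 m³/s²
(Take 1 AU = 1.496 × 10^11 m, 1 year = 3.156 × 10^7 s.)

Convert to SI: r = 0.3718 AU = 5.56213e+10 m.
Escape velocity comes from setting total energy to zero: ½v² − GM/r = 0 ⇒ v_esc = √(2GM / r).
v_esc = √(2 · 9.751e+15 / 5.56213e+10) m/s ≈ 592.1 m/s = 0.1249 AU/year.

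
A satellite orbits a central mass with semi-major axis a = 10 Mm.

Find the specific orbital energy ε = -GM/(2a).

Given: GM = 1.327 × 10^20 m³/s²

Convert to SI: a = 10 Mm = 1e+07 m.
ε = −GM / (2a).
ε = −1.327e+20 / (2 · 1e+07) J/kg ≈ -6.635e+12 J/kg = -6635 GJ/kg.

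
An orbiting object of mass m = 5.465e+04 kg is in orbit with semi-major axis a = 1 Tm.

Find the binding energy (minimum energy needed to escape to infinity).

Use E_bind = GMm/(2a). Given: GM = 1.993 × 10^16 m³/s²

Convert to SI: a = 1 Tm = 1e+12 m.
Total orbital energy is E = −GMm/(2a); binding energy is E_bind = −E = GMm/(2a).
E_bind = 1.993e+16 · 5.465e+04 / (2 · 1e+12) J ≈ 5.446e+08 J = 544.6 MJ.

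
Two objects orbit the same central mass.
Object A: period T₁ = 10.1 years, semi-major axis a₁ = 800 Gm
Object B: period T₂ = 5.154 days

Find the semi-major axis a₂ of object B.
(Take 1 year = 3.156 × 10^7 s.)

Convert to SI: T₁ = 10.1 years = 3.18756e+08 s; a₁ = 800 Gm = 8e+11 m; T₂ = 5.154 days = 445306 s.
Kepler's third law: (T₁/T₂)² = (a₁/a₂)³ ⇒ a₂ = a₁ · (T₂/T₁)^(2/3).
T₂/T₁ = 445306 / 3.18756e+08 = 0.00139701.
a₂ = 8e+11 · (0.00139701)^(2/3) m ≈ 9.997e+09 m = 9.997 Gm.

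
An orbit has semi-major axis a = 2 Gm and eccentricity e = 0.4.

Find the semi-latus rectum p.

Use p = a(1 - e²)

Convert to SI: a = 2 Gm = 2e+09 m.
p = a (1 − e²).
p = 2e+09 · (1 − (0.4)²) = 2e+09 · 0.84 ≈ 1.68e+09 m = 1.68 Gm.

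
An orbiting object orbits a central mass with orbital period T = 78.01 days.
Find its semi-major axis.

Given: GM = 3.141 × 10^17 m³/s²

Convert to SI: T = 78.01 days = 6.74006e+06 s.
Invert Kepler's third law: a = (GM · T² / (4π²))^(1/3).
Substituting T = 6.74006e+06 s and GM = 3.141e+17 m³/s²:
a = (3.141e+17 · (6.74006e+06)² / (4π²))^(1/3) m
a ≈ 7.123e+09 m = 7.123 Gm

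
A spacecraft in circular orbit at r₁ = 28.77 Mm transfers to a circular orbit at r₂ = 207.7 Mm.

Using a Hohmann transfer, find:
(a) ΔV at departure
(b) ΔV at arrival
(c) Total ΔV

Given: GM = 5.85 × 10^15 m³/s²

Convert to SI: r₁ = 28.77 Mm = 2.877e+07 m; r₂ = 207.7 Mm = 2.077e+08 m.
Transfer semi-major axis: a_t = (r₁ + r₂)/2 = (2.877e+07 + 2.077e+08)/2 = 1.18235e+08 m.
Circular speeds: v₁ = √(GM/r₁) = 14259.6 m/s, v₂ = √(GM/r₂) = 5307.13 m/s.
Transfer speeds (vis-viva v² = GM(2/r − 1/a_t)): v₁ᵗ = 18899.6 m/s, v₂ᵗ = 2617.92 m/s.
(a) ΔV₁ = |v₁ᵗ − v₁| ≈ 4640 m/s = 4.64 km/s.
(b) ΔV₂ = |v₂ − v₂ᵗ| ≈ 2689 m/s = 2.689 km/s.
(c) ΔV_total = ΔV₁ + ΔV₂ ≈ 7329 m/s = 7.329 km/s.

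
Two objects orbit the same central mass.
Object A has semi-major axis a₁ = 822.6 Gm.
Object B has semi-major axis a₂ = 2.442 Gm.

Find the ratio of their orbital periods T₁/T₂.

Convert to SI: a₁ = 822.6 Gm = 8.226e+11 m; a₂ = 2.442 Gm = 2.442e+09 m.
From Kepler's third law, (T₁/T₂)² = (a₁/a₂)³, so T₁/T₂ = (a₁/a₂)^(3/2).
a₁/a₂ = 8.226e+11 / 2.442e+09 = 336.855.
T₁/T₂ = (336.855)^(3/2) ≈ 6183.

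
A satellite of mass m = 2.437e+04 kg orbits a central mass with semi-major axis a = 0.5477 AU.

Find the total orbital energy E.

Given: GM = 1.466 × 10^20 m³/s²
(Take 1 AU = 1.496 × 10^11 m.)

Convert to SI: a = 0.5477 AU = 8.19359e+10 m.
E = −GMm / (2a).
E = −1.466e+20 · 2.437e+04 / (2 · 8.19359e+10) J ≈ -2.18e+13 J = -21.8 TJ.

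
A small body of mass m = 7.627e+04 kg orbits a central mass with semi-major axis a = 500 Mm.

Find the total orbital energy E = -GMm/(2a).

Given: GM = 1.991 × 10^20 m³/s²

Convert to SI: a = 500 Mm = 5e+08 m.
E = −GMm / (2a).
E = −1.991e+20 · 7.627e+04 / (2 · 5e+08) J ≈ -1.519e+16 J = -15.19 PJ.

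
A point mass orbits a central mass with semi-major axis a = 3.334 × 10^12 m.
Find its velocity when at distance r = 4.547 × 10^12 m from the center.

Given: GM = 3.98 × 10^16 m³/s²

Vis-viva: v = √(GM · (2/r − 1/a)).
2/r − 1/a = 2/4.547e+12 − 1/3.334e+12 = 1.3991e-13 m⁻¹.
v = √(3.98e+16 · 1.3991e-13) m/s ≈ 74.62 m/s = 74.62 m/s.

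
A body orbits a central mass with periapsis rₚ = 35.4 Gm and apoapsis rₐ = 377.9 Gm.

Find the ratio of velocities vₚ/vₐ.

Convert to SI: rₚ = 35.4 Gm = 3.54e+10 m; rₐ = 377.9 Gm = 3.779e+11 m.
Conservation of angular momentum gives rₚvₚ = rₐvₐ, so vₚ/vₐ = rₐ/rₚ.
vₚ/vₐ = 3.779e+11 / 3.54e+10 ≈ 10.68.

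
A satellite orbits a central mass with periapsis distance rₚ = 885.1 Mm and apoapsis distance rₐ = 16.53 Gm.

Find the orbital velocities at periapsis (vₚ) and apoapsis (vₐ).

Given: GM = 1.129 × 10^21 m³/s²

Convert to SI: rₚ = 885.1 Mm = 8.851e+08 m; rₐ = 16.53 Gm = 1.653e+10 m.
Use the vis-viva equation v² = GM(2/r − 1/a) with a = (rₚ + rₐ)/2 = (8.851e+08 + 1.653e+10)/2 = 8.70755e+09 m.
vₚ = √(GM · (2/rₚ − 1/a)) = √(1.129e+21 · (2/8.851e+08 − 1/8.70755e+09)) m/s ≈ 1.556e+06 m/s = 1556 km/s.
vₐ = √(GM · (2/rₐ − 1/a)) = √(1.129e+21 · (2/1.653e+10 − 1/8.70755e+09)) m/s ≈ 8.332e+04 m/s = 83.32 km/s.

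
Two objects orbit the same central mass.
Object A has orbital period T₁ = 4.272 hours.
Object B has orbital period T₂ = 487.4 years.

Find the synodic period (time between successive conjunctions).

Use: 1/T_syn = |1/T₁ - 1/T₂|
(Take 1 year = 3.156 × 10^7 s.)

Convert to SI: T₁ = 4.272 hours = 15379.2 s; T₂ = 487.4 years = 1.53823e+10 s.
T_syn = |T₁ · T₂ / (T₁ − T₂)|.
T_syn = |15379.2 · 1.53823e+10 / (15379.2 − 1.53823e+10)| s ≈ 1.538e+04 s = 4.272 hours.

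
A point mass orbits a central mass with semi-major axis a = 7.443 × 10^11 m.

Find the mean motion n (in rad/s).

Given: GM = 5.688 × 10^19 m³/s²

n = √(GM / a³).
n = √(5.688e+19 / (7.443e+11)³) rad/s ≈ 1.175e-08 rad/s.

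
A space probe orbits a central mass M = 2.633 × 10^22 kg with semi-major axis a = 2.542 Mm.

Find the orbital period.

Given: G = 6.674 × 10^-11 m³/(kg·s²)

Convert to SI: a = 2.542 Mm = 2.542e+06 m.
GM = G · M = 6.674e-11 · 2.633e+22 = 1.75726e+12 m³/s².
Kepler's third law: T = 2π √(a³ / GM).
Substituting a = 2.542e+06 m and GM = 1.75726e+12 m³/s²:
T = 2π √((2.542e+06)³ / 1.75726e+12) s
T ≈ 1.921e+04 s = 5.336 hours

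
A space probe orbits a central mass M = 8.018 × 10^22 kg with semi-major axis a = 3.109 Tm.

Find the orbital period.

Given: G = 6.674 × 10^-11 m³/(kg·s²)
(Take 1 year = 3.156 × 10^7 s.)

Convert to SI: a = 3.109 Tm = 3.109e+12 m.
GM = G · M = 6.674e-11 · 8.018e+22 = 5.35121e+12 m³/s².
Kepler's third law: T = 2π √(a³ / GM).
Substituting a = 3.109e+12 m and GM = 5.35121e+12 m³/s²:
T = 2π √((3.109e+12)³ / 5.35121e+12) s
T ≈ 1.489e+13 s = 4.718e+05 years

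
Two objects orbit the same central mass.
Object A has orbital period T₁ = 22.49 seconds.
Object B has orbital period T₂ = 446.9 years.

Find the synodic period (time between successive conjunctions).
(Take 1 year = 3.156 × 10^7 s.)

Convert to SI: T₂ = 446.9 years = 1.41042e+10 s.
T_syn = |T₁ · T₂ / (T₁ − T₂)|.
T_syn = |22.49 · 1.41042e+10 / (22.49 − 1.41042e+10)| s ≈ 22.49 s = 22.49 seconds.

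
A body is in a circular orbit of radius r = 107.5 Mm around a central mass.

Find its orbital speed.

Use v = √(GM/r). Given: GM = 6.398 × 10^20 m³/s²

Convert to SI: r = 107.5 Mm = 1.075e+08 m.
For a circular orbit, gravity supplies the centripetal force, so v = √(GM / r).
v = √(6.398e+20 / 1.075e+08) m/s ≈ 2.44e+06 m/s = 2440 km/s.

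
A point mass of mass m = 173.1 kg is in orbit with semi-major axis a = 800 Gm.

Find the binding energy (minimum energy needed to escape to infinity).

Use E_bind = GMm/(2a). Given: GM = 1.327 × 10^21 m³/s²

Convert to SI: a = 800 Gm = 8e+11 m.
Total orbital energy is E = −GMm/(2a); binding energy is E_bind = −E = GMm/(2a).
E_bind = 1.327e+21 · 173.1 / (2 · 8e+11) J ≈ 1.436e+11 J = 143.6 GJ.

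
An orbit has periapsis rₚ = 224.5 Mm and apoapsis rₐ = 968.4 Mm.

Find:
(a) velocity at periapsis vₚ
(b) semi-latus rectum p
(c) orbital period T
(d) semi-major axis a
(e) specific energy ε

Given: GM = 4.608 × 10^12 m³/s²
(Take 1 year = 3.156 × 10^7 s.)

Convert to SI: rₚ = 224.5 Mm = 2.245e+08 m; rₐ = 968.4 Mm = 9.684e+08 m.
(a) With a = (rₚ + rₐ)/2 = 5.9645e+08 m, vₚ = √(GM (2/rₚ − 1/a)) = √(4.608e+12 · (2/2.245e+08 − 1/5.9645e+08)) m/s ≈ 182.6 m/s
(b) From a = (rₚ + rₐ)/2 = 5.9645e+08 m and e = (rₐ − rₚ)/(rₐ + rₚ) = 0.623606, p = a(1 − e²) = 5.9645e+08 · (1 − (0.623606)²) ≈ 3.645e+08 m
(c) With a = (rₚ + rₐ)/2 = 5.9645e+08 m, T = 2π √(a³/GM) = 2π √((5.9645e+08)³/4.608e+12) s ≈ 4.264e+07 s
(d) a = (rₚ + rₐ)/2 = (2.245e+08 + 9.684e+08)/2 ≈ 5.964e+08 m
(e) With a = (rₚ + rₐ)/2 = 5.9645e+08 m, ε = −GM/(2a) = −4.608e+12/(2 · 5.9645e+08) J/kg ≈ -3863 J/kg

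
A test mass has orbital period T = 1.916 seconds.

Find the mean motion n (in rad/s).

n = 2π / T.
n = 2π / 1.916 s ≈ 3.279 rad/s.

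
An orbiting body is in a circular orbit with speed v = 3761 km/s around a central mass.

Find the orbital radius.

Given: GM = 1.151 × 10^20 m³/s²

Convert to SI: v = 3761 km/s = 3.761e+06 m/s.
For a circular orbit, v² = GM / r, so r = GM / v².
r = 1.151e+20 / (3.761e+06)² m ≈ 8.137e+06 m = 8.137 Mm.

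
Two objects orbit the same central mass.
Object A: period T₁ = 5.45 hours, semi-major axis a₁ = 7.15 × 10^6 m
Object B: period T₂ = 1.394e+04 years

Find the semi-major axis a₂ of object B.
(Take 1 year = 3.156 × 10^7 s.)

Convert to SI: T₁ = 5.45 hours = 19620 s; T₂ = 1.394e+04 years = 4.39946e+11 s.
Kepler's third law: (T₁/T₂)² = (a₁/a₂)³ ⇒ a₂ = a₁ · (T₂/T₁)^(2/3).
T₂/T₁ = 4.39946e+11 / 19620 = 2.24234e+07.
a₂ = 7.15e+06 · (2.24234e+07)^(2/3) m ≈ 5.686e+11 m = 5.686 × 10^11 m.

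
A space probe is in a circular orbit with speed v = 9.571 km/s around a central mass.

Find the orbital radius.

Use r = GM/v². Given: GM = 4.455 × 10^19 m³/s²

Convert to SI: v = 9.571 km/s = 9571 m/s.
For a circular orbit, v² = GM / r, so r = GM / v².
r = 4.455e+19 / (9571)² m ≈ 4.863e+11 m = 4.863 × 10^11 m.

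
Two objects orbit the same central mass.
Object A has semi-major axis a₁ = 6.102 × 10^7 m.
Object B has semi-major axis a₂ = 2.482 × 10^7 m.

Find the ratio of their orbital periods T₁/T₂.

From Kepler's third law, (T₁/T₂)² = (a₁/a₂)³, so T₁/T₂ = (a₁/a₂)^(3/2).
a₁/a₂ = 6.102e+07 / 2.482e+07 = 2.4585.
T₁/T₂ = (2.4585)^(3/2) ≈ 3.855.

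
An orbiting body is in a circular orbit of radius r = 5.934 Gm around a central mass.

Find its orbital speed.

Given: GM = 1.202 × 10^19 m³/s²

Convert to SI: r = 5.934 Gm = 5.934e+09 m.
For a circular orbit, gravity supplies the centripetal force, so v = √(GM / r).
v = √(1.202e+19 / 5.934e+09) m/s ≈ 4.501e+04 m/s = 45.01 km/s.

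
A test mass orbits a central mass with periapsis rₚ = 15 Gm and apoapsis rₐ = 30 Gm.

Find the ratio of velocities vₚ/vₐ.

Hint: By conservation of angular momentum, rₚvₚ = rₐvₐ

Convert to SI: rₚ = 15 Gm = 1.5e+10 m; rₐ = 30 Gm = 3e+10 m.
Conservation of angular momentum gives rₚvₚ = rₐvₐ, so vₚ/vₐ = rₐ/rₚ.
vₚ/vₐ = 3e+10 / 1.5e+10 ≈ 2.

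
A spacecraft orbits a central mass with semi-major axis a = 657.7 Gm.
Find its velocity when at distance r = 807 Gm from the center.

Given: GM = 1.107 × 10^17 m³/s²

Convert to SI: a = 657.7 Gm = 6.577e+11 m; r = 807 Gm = 8.07e+11 m.
Vis-viva: v = √(GM · (2/r − 1/a)).
2/r − 1/a = 2/8.07e+11 − 1/6.577e+11 = 9.57865e-13 m⁻¹.
v = √(1.107e+17 · 9.57865e-13) m/s ≈ 325.6 m/s = 325.6 m/s.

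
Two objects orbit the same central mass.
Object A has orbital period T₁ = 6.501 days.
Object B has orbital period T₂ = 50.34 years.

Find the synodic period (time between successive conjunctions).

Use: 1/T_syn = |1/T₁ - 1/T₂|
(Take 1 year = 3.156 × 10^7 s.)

Convert to SI: T₁ = 6.501 days = 561686 s; T₂ = 50.34 years = 1.58873e+09 s.
T_syn = |T₁ · T₂ / (T₁ − T₂)|.
T_syn = |561686 · 1.58873e+09 / (561686 − 1.58873e+09)| s ≈ 5.619e+05 s = 6.503 days.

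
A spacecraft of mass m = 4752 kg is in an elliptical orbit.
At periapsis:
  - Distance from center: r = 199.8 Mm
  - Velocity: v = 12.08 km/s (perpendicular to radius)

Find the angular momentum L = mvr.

Convert to SI: r = 199.8 Mm = 1.998e+08 m; v = 12.08 km/s = 12080 m/s.
Since v is perpendicular to r, L = m · v · r.
L = 4752 · 12080 · 1.998e+08 kg·m²/s ≈ 1.147e+16 kg·m²/s.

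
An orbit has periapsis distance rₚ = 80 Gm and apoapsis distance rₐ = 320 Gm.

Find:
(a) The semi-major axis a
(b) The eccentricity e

Convert to SI: rₚ = 80 Gm = 8e+10 m; rₐ = 320 Gm = 3.2e+11 m.
(a) a = (rₚ + rₐ) / 2 = (8e+10 + 3.2e+11) / 2 ≈ 2e+11 m = 200 Gm.
(b) e = (rₐ − rₚ) / (rₐ + rₚ) = (3.2e+11 − 8e+10) / (3.2e+11 + 8e+10) ≈ 0.6.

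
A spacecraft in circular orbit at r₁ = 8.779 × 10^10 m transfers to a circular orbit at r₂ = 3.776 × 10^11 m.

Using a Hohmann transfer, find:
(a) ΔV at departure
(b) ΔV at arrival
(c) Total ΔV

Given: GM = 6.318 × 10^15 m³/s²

Transfer semi-major axis: a_t = (r₁ + r₂)/2 = (8.779e+10 + 3.776e+11)/2 = 2.32695e+11 m.
Circular speeds: v₁ = √(GM/r₁) = 268.267 m/s, v₂ = √(GM/r₂) = 129.352 m/s.
Transfer speeds (vis-viva v² = GM(2/r − 1/a_t)): v₁ᵗ = 341.735 m/s, v₂ᵗ = 79.4516 m/s.
(a) ΔV₁ = |v₁ᵗ − v₁| ≈ 73.47 m/s = 73.47 m/s.
(b) ΔV₂ = |v₂ − v₂ᵗ| ≈ 49.9 m/s = 49.9 m/s.
(c) ΔV_total = ΔV₁ + ΔV₂ ≈ 123.4 m/s = 123.4 m/s.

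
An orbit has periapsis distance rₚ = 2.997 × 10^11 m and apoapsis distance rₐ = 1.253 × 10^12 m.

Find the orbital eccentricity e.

e = (rₐ − rₚ) / (rₐ + rₚ).
e = (1.253e+12 − 2.997e+11) / (1.253e+12 + 2.997e+11) = 9.533e+11 / 1.5527e+12 ≈ 0.614.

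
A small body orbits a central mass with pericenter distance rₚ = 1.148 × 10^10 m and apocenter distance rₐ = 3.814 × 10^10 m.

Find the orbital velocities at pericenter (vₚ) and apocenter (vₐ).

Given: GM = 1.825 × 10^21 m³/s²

Use the vis-viva equation v² = GM(2/r − 1/a) with a = (rₚ + rₐ)/2 = (1.148e+10 + 3.814e+10)/2 = 2.481e+10 m.
vₚ = √(GM · (2/rₚ − 1/a)) = √(1.825e+21 · (2/1.148e+10 − 1/2.481e+10)) m/s ≈ 4.944e+05 m/s = 494.4 km/s.
vₐ = √(GM · (2/rₐ − 1/a)) = √(1.825e+21 · (2/3.814e+10 − 1/2.481e+10)) m/s ≈ 1.488e+05 m/s = 148.8 km/s.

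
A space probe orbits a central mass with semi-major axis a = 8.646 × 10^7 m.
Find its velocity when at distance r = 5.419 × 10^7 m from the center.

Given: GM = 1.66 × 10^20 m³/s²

Vis-viva: v = √(GM · (2/r − 1/a)).
2/r − 1/a = 2/5.419e+07 − 1/8.646e+07 = 2.53411e-08 m⁻¹.
v = √(1.66e+20 · 2.53411e-08) m/s ≈ 2.051e+06 m/s = 2051 km/s.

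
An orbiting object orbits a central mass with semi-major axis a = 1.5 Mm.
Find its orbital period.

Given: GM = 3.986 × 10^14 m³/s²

Convert to SI: a = 1.5 Mm = 1.5e+06 m.
Kepler's third law: T = 2π √(a³ / GM).
Substituting a = 1.5e+06 m and GM = 3.986e+14 m³/s²:
T = 2π √((1.5e+06)³ / 3.986e+14) s
T ≈ 578.2 s = 9.636 minutes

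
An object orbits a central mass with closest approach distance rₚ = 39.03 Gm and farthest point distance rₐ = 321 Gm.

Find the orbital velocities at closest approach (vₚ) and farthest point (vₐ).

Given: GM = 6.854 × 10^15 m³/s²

Convert to SI: rₚ = 39.03 Gm = 3.903e+10 m; rₐ = 321 Gm = 3.21e+11 m.
Use the vis-viva equation v² = GM(2/r − 1/a) with a = (rₚ + rₐ)/2 = (3.903e+10 + 3.21e+11)/2 = 1.80015e+11 m.
vₚ = √(GM · (2/rₚ − 1/a)) = √(6.854e+15 · (2/3.903e+10 − 1/1.80015e+11)) m/s ≈ 559.6 m/s = 559.6 m/s.
vₐ = √(GM · (2/rₐ − 1/a)) = √(6.854e+15 · (2/3.21e+11 − 1/1.80015e+11)) m/s ≈ 68.04 m/s = 68.04 m/s.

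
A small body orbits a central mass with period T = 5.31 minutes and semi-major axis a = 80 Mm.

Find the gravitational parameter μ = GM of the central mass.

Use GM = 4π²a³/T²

Convert to SI: T = 5.31 minutes = 318.6 s; a = 80 Mm = 8e+07 m.
GM = 4π² · a³ / T².
GM = 4π² · (8e+07)³ / (318.6)² m³/s² ≈ 1.991e+20 m³/s² = 1.991 × 10^20 m³/s².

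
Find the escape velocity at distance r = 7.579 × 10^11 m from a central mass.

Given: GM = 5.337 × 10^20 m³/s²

Escape velocity comes from setting total energy to zero: ½v² − GM/r = 0 ⇒ v_esc = √(2GM / r).
v_esc = √(2 · 5.337e+20 / 7.579e+11) m/s ≈ 3.753e+04 m/s = 37.53 km/s.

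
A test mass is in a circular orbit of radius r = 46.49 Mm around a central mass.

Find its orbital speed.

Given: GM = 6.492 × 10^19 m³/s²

Convert to SI: r = 46.49 Mm = 4.649e+07 m.
For a circular orbit, gravity supplies the centripetal force, so v = √(GM / r).
v = √(6.492e+19 / 4.649e+07) m/s ≈ 1.182e+06 m/s = 1182 km/s.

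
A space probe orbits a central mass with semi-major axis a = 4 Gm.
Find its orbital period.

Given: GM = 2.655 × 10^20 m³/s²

Convert to SI: a = 4 Gm = 4e+09 m.
Kepler's third law: T = 2π √(a³ / GM).
Substituting a = 4e+09 m and GM = 2.655e+20 m³/s²:
T = 2π √((4e+09)³ / 2.655e+20) s
T ≈ 9.755e+04 s = 1.129 days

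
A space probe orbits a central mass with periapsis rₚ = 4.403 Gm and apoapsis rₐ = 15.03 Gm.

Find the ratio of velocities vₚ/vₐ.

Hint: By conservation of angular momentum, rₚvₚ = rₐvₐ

Convert to SI: rₚ = 4.403 Gm = 4.403e+09 m; rₐ = 15.03 Gm = 1.503e+10 m.
Conservation of angular momentum gives rₚvₚ = rₐvₐ, so vₚ/vₐ = rₐ/rₚ.
vₚ/vₐ = 1.503e+10 / 4.403e+09 ≈ 3.414.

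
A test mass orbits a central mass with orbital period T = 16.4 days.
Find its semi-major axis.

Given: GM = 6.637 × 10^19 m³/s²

Convert to SI: T = 16.4 days = 1.41696e+06 s.
Invert Kepler's third law: a = (GM · T² / (4π²))^(1/3).
Substituting T = 1.41696e+06 s and GM = 6.637e+19 m³/s²:
a = (6.637e+19 · (1.41696e+06)² / (4π²))^(1/3) m
a ≈ 1.5e+10 m = 15 Gm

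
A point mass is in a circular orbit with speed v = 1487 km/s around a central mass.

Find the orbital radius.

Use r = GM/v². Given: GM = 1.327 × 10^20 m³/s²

Convert to SI: v = 1487 km/s = 1.487e+06 m/s.
For a circular orbit, v² = GM / r, so r = GM / v².
r = 1.327e+20 / (1.487e+06)² m ≈ 6.001e+07 m = 60.01 Mm.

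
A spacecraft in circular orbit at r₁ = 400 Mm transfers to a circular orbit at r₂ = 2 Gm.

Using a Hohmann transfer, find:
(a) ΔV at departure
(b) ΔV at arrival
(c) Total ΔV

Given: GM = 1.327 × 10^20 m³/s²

Convert to SI: r₁ = 400 Mm = 4e+08 m; r₂ = 2 Gm = 2e+09 m.
Transfer semi-major axis: a_t = (r₁ + r₂)/2 = (4e+08 + 2e+09)/2 = 1.2e+09 m.
Circular speeds: v₁ = √(GM/r₁) = 575977 m/s, v₂ = √(GM/r₂) = 257585 m/s.
Transfer speeds (vis-viva v² = GM(2/r − 1/a_t)): v₁ᵗ = 743584 m/s, v₂ᵗ = 148717 m/s.
(a) ΔV₁ = |v₁ᵗ − v₁| ≈ 1.676e+05 m/s = 167.6 km/s.
(b) ΔV₂ = |v₂ − v₂ᵗ| ≈ 1.089e+05 m/s = 108.9 km/s.
(c) ΔV_total = ΔV₁ + ΔV₂ ≈ 2.765e+05 m/s = 276.5 km/s.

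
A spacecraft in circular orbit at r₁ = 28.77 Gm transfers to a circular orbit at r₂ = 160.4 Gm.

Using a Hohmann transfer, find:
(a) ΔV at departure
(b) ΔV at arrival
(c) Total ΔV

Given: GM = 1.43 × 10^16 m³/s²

Convert to SI: r₁ = 28.77 Gm = 2.877e+10 m; r₂ = 160.4 Gm = 1.604e+11 m.
Transfer semi-major axis: a_t = (r₁ + r₂)/2 = (2.877e+10 + 1.604e+11)/2 = 9.4585e+10 m.
Circular speeds: v₁ = √(GM/r₁) = 705.015 m/s, v₂ = √(GM/r₂) = 298.584 m/s.
Transfer speeds (vis-viva v² = GM(2/r − 1/a_t)): v₁ᵗ = 918.098 m/s, v₂ᵗ = 164.674 m/s.
(a) ΔV₁ = |v₁ᵗ − v₁| ≈ 213.1 m/s = 213.1 m/s.
(b) ΔV₂ = |v₂ − v₂ᵗ| ≈ 133.9 m/s = 133.9 m/s.
(c) ΔV_total = ΔV₁ + ΔV₂ ≈ 347 m/s = 347 m/s.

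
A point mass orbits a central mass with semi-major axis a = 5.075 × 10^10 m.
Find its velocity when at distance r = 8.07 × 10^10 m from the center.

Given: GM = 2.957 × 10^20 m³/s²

Vis-viva: v = √(GM · (2/r − 1/a)).
2/r − 1/a = 2/8.07e+10 − 1/5.075e+10 = 5.07871e-12 m⁻¹.
v = √(2.957e+20 · 5.07871e-12) m/s ≈ 3.875e+04 m/s = 38.75 km/s.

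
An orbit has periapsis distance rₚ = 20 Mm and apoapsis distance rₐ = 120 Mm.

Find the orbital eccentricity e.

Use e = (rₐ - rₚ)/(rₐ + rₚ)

Convert to SI: rₚ = 20 Mm = 2e+07 m; rₐ = 120 Mm = 1.2e+08 m.
e = (rₐ − rₚ) / (rₐ + rₚ).
e = (1.2e+08 − 2e+07) / (1.2e+08 + 2e+07) = 1e+08 / 1.4e+08 ≈ 0.7143.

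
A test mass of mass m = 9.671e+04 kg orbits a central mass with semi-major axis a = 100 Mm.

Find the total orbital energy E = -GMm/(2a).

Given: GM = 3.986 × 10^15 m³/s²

Convert to SI: a = 100 Mm = 1e+08 m.
E = −GMm / (2a).
E = −3.986e+15 · 9.671e+04 / (2 · 1e+08) J ≈ -1.927e+12 J = -1.927 TJ.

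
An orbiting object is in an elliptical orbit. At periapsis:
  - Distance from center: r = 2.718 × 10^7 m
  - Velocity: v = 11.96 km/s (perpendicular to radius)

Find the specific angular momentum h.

Convert to SI: v = 11.96 km/s = 11960 m/s.
With v perpendicular to r, h = r · v.
h = 2.718e+07 · 11960 m²/s ≈ 3.251e+11 m²/s.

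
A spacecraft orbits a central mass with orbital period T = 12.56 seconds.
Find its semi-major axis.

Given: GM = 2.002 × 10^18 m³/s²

Invert Kepler's third law: a = (GM · T² / (4π²))^(1/3).
Substituting T = 12.56 s and GM = 2.002e+18 m³/s²:
a = (2.002e+18 · (12.56)² / (4π²))^(1/3) m
a ≈ 2e+06 m = 2 Mm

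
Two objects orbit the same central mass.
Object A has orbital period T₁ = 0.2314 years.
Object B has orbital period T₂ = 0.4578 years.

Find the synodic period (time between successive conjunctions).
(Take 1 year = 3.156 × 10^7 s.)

Convert to SI: T₁ = 0.2314 years = 7.30298e+06 s; T₂ = 0.4578 years = 1.44482e+07 s.
T_syn = |T₁ · T₂ / (T₁ − T₂)|.
T_syn = |7.30298e+06 · 1.44482e+07 / (7.30298e+06 − 1.44482e+07)| s ≈ 1.477e+07 s = 0.4679 years.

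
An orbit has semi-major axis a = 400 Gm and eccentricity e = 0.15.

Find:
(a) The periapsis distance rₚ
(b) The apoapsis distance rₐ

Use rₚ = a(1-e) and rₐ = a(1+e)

Convert to SI: a = 400 Gm = 4e+11 m.
(a) rₚ = a(1 − e) = 4e+11 · (1 − 0.15) = 4e+11 · 0.85 ≈ 3.4e+11 m = 340 Gm.
(b) rₐ = a(1 + e) = 4e+11 · (1 + 0.15) = 4e+11 · 1.15 ≈ 4.6e+11 m = 460 Gm.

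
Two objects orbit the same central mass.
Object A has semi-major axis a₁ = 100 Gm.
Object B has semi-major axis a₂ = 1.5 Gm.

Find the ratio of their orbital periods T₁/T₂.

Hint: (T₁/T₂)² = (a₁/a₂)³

Convert to SI: a₁ = 100 Gm = 1e+11 m; a₂ = 1.5 Gm = 1.5e+09 m.
From Kepler's third law, (T₁/T₂)² = (a₁/a₂)³, so T₁/T₂ = (a₁/a₂)^(3/2).
a₁/a₂ = 1e+11 / 1.5e+09 = 66.6667.
T₁/T₂ = (66.6667)^(3/2) ≈ 544.3.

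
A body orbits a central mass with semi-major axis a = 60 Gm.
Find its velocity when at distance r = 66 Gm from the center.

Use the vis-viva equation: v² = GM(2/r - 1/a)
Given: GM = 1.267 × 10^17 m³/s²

Convert to SI: a = 60 Gm = 6e+10 m; r = 66 Gm = 6.6e+10 m.
Vis-viva: v = √(GM · (2/r − 1/a)).
2/r − 1/a = 2/6.6e+10 − 1/6e+10 = 1.36364e-11 m⁻¹.
v = √(1.267e+17 · 1.36364e-11) m/s ≈ 1314 m/s = 1.314 km/s.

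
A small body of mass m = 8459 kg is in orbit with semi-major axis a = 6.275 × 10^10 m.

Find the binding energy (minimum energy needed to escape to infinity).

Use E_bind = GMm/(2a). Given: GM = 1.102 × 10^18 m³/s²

Total orbital energy is E = −GMm/(2a); binding energy is E_bind = −E = GMm/(2a).
E_bind = 1.102e+18 · 8459 / (2 · 6.275e+10) J ≈ 7.428e+10 J = 74.28 GJ.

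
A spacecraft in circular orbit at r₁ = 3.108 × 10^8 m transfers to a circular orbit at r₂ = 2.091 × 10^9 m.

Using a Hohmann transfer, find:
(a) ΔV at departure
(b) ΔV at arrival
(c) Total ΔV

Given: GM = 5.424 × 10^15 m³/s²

Transfer semi-major axis: a_t = (r₁ + r₂)/2 = (3.108e+08 + 2.091e+09)/2 = 1.2009e+09 m.
Circular speeds: v₁ = √(GM/r₁) = 4177.53 m/s, v₂ = √(GM/r₂) = 1610.58 m/s.
Transfer speeds (vis-viva v² = GM(2/r − 1/a_t)): v₁ᵗ = 5512.43 m/s, v₂ᵗ = 819.351 m/s.
(a) ΔV₁ = |v₁ᵗ − v₁| ≈ 1335 m/s = 1.335 km/s.
(b) ΔV₂ = |v₂ − v₂ᵗ| ≈ 791.2 m/s = 791.2 m/s.
(c) ΔV_total = ΔV₁ + ΔV₂ ≈ 2126 m/s = 2.126 km/s.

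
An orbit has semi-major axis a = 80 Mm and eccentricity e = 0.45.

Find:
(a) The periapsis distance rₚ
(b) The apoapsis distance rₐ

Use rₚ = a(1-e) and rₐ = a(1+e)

Convert to SI: a = 80 Mm = 8e+07 m.
(a) rₚ = a(1 − e) = 8e+07 · (1 − 0.45) = 8e+07 · 0.55 ≈ 4.4e+07 m = 44 Mm.
(b) rₐ = a(1 + e) = 8e+07 · (1 + 0.45) = 8e+07 · 1.45 ≈ 1.16e+08 m = 116 Mm.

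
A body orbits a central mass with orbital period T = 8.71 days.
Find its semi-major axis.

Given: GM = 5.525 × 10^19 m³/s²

Convert to SI: T = 8.71 days = 752544 s.
Invert Kepler's third law: a = (GM · T² / (4π²))^(1/3).
Substituting T = 752544 s and GM = 5.525e+19 m³/s²:
a = (5.525e+19 · (752544)² / (4π²))^(1/3) m
a ≈ 9.254e+09 m = 9.254 Gm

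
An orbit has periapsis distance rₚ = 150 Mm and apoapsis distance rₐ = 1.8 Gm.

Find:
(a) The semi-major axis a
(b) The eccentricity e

Convert to SI: rₚ = 150 Mm = 1.5e+08 m; rₐ = 1.8 Gm = 1.8e+09 m.
(a) a = (rₚ + rₐ) / 2 = (1.5e+08 + 1.8e+09) / 2 ≈ 9.75e+08 m = 975 Mm.
(b) e = (rₐ − rₚ) / (rₐ + rₚ) = (1.8e+09 − 1.5e+08) / (1.8e+09 + 1.5e+08) ≈ 0.8462.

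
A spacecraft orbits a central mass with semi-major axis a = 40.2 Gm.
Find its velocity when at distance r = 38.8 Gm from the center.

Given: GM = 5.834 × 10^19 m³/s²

Convert to SI: a = 40.2 Gm = 4.02e+10 m; r = 38.8 Gm = 3.88e+10 m.
Vis-viva: v = √(GM · (2/r − 1/a)).
2/r − 1/a = 2/3.88e+10 − 1/4.02e+10 = 2.66708e-11 m⁻¹.
v = √(5.834e+19 · 2.66708e-11) m/s ≈ 3.945e+04 m/s = 39.45 km/s.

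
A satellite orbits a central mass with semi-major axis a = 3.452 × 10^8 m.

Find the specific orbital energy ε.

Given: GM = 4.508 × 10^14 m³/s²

ε = −GM / (2a).
ε = −4.508e+14 / (2 · 3.452e+08) J/kg ≈ -6.53e+05 J/kg = -653 kJ/kg.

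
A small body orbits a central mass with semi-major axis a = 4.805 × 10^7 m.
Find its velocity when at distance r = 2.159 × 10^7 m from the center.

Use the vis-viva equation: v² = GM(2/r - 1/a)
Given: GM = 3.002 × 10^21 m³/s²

Vis-viva: v = √(GM · (2/r − 1/a)).
2/r − 1/a = 2/2.159e+07 − 1/4.805e+07 = 7.18238e-08 m⁻¹.
v = √(3.002e+21 · 7.18238e-08) m/s ≈ 1.468e+07 m/s = 1.468e+04 km/s.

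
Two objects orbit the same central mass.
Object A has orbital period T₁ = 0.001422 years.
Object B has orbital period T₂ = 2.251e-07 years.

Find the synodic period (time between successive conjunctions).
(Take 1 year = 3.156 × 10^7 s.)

Convert to SI: T₁ = 0.001422 years = 44878.3 s; T₂ = 2.251e-07 years = 7.10416 s.
T_syn = |T₁ · T₂ / (T₁ − T₂)|.
T_syn = |44878.3 · 7.10416 / (44878.3 − 7.10416)| s ≈ 7.105 s = 2.251e-07 years.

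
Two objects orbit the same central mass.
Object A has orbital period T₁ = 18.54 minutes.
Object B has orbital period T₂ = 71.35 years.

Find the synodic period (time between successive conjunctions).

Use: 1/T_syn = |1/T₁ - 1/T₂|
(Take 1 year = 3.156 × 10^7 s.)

Convert to SI: T₁ = 18.54 minutes = 1112.4 s; T₂ = 71.35 years = 2.25181e+09 s.
T_syn = |T₁ · T₂ / (T₁ − T₂)|.
T_syn = |1112.4 · 2.25181e+09 / (1112.4 − 2.25181e+09)| s ≈ 1112 s = 18.54 minutes.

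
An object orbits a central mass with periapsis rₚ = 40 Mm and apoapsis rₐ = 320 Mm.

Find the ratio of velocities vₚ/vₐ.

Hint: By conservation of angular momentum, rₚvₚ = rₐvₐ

Convert to SI: rₚ = 40 Mm = 4e+07 m; rₐ = 320 Mm = 3.2e+08 m.
Conservation of angular momentum gives rₚvₚ = rₐvₐ, so vₚ/vₐ = rₐ/rₚ.
vₚ/vₐ = 3.2e+08 / 4e+07 ≈ 8.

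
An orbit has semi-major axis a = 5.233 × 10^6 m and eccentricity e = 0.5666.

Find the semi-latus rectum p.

p = a (1 − e²).
p = 5.233e+06 · (1 − (0.5666)²) = 5.233e+06 · 0.678964 ≈ 3.553e+06 m = 3.553 × 10^6 m.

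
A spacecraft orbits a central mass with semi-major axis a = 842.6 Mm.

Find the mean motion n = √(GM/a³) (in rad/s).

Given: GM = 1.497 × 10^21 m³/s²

Convert to SI: a = 842.6 Mm = 8.426e+08 m.
n = √(GM / a³).
n = √(1.497e+21 / (8.426e+08)³) rad/s ≈ 0.001582 rad/s.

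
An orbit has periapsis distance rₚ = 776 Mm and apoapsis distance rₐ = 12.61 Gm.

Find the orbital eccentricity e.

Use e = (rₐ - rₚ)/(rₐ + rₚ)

Convert to SI: rₚ = 776 Mm = 7.76e+08 m; rₐ = 12.61 Gm = 1.261e+10 m.
e = (rₐ − rₚ) / (rₐ + rₚ).
e = (1.261e+10 − 7.76e+08) / (1.261e+10 + 7.76e+08) = 1.1834e+10 / 1.3386e+10 ≈ 0.8841.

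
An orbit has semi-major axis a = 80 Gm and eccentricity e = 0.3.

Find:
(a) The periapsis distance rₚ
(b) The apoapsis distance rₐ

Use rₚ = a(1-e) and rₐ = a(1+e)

Convert to SI: a = 80 Gm = 8e+10 m.
(a) rₚ = a(1 − e) = 8e+10 · (1 − 0.3) = 8e+10 · 0.7 ≈ 5.6e+10 m = 56 Gm.
(b) rₐ = a(1 + e) = 8e+10 · (1 + 0.3) = 8e+10 · 1.3 ≈ 1.04e+11 m = 104 Gm.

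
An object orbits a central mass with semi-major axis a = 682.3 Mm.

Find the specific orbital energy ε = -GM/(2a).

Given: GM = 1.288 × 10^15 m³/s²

Convert to SI: a = 682.3 Mm = 6.823e+08 m.
ε = −GM / (2a).
ε = −1.288e+15 / (2 · 6.823e+08) J/kg ≈ -9.439e+05 J/kg = -943.9 kJ/kg.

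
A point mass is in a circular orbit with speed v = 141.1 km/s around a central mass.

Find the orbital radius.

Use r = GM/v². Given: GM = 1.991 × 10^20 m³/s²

Convert to SI: v = 141.1 km/s = 141100 m/s.
For a circular orbit, v² = GM / r, so r = GM / v².
r = 1.991e+20 / (141100)² m ≈ 1e+10 m = 10 Gm.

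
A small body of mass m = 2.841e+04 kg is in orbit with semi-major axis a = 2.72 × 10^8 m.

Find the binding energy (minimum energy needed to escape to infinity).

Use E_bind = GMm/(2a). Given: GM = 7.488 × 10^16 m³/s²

Total orbital energy is E = −GMm/(2a); binding energy is E_bind = −E = GMm/(2a).
E_bind = 7.488e+16 · 2.841e+04 / (2 · 2.72e+08) J ≈ 3.911e+12 J = 3.911 TJ.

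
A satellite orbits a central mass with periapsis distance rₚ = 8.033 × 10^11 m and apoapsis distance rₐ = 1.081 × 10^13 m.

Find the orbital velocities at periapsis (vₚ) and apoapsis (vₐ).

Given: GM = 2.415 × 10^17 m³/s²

Use the vis-viva equation v² = GM(2/r − 1/a) with a = (rₚ + rₐ)/2 = (8.033e+11 + 1.081e+13)/2 = 5.80665e+12 m.
vₚ = √(GM · (2/rₚ − 1/a)) = √(2.415e+17 · (2/8.033e+11 − 1/5.80665e+12)) m/s ≈ 748.1 m/s = 748.1 m/s.
vₐ = √(GM · (2/rₐ − 1/a)) = √(2.415e+17 · (2/1.081e+13 − 1/5.80665e+12)) m/s ≈ 55.59 m/s = 55.59 m/s.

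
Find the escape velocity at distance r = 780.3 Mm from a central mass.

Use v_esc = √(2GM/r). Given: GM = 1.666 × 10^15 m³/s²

Convert to SI: r = 780.3 Mm = 7.803e+08 m.
Escape velocity comes from setting total energy to zero: ½v² − GM/r = 0 ⇒ v_esc = √(2GM / r).
v_esc = √(2 · 1.666e+15 / 7.803e+08) m/s ≈ 2066 m/s = 2.066 km/s.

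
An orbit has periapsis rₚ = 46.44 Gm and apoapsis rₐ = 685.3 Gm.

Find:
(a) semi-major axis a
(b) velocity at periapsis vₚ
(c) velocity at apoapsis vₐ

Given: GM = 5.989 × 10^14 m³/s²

Convert to SI: rₚ = 46.44 Gm = 4.644e+10 m; rₐ = 685.3 Gm = 6.853e+11 m.
(a) a = (rₚ + rₐ)/2 = (4.644e+10 + 6.853e+11)/2 ≈ 3.659e+11 m
(b) With a = (rₚ + rₐ)/2 = 3.6587e+11 m, vₚ = √(GM (2/rₚ − 1/a)) = √(5.989e+14 · (2/4.644e+10 − 1/3.6587e+11)) m/s ≈ 155.4 m/s
(c) With a = (rₚ + rₐ)/2 = 3.6587e+11 m, vₐ = √(GM (2/rₐ − 1/a)) = √(5.989e+14 · (2/6.853e+11 − 1/3.6587e+11)) m/s ≈ 10.53 m/s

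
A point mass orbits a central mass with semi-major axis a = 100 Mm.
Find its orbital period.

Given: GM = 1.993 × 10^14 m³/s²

Convert to SI: a = 100 Mm = 1e+08 m.
Kepler's third law: T = 2π √(a³ / GM).
Substituting a = 1e+08 m and GM = 1.993e+14 m³/s²:
T = 2π √((1e+08)³ / 1.993e+14) s
T ≈ 4.451e+05 s = 5.151 days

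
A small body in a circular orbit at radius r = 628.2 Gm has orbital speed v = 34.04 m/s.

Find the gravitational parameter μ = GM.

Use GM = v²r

Convert to SI: r = 628.2 Gm = 6.282e+11 m.
For a circular orbit v² = GM/r, so GM = v² · r.
GM = (34.04)² · 6.282e+11 m³/s² ≈ 7.279e+14 m³/s² = 7.279 × 10^14 m³/s².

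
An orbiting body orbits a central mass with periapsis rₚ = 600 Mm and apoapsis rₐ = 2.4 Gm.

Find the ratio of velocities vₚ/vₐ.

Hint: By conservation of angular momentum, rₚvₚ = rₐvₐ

Convert to SI: rₚ = 600 Mm = 6e+08 m; rₐ = 2.4 Gm = 2.4e+09 m.
Conservation of angular momentum gives rₚvₚ = rₐvₐ, so vₚ/vₐ = rₐ/rₚ.
vₚ/vₐ = 2.4e+09 / 6e+08 ≈ 4.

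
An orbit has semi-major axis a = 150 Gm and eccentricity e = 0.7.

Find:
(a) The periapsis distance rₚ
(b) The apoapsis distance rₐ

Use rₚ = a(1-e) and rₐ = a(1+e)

Convert to SI: a = 150 Gm = 1.5e+11 m.
(a) rₚ = a(1 − e) = 1.5e+11 · (1 − 0.7) = 1.5e+11 · 0.3 ≈ 4.5e+10 m = 45 Gm.
(b) rₐ = a(1 + e) = 1.5e+11 · (1 + 0.7) = 1.5e+11 · 1.7 ≈ 2.55e+11 m = 255 Gm.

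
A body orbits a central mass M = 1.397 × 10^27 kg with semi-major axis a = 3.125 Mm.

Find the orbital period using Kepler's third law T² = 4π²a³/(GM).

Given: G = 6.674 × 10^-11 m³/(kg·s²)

Convert to SI: a = 3.125 Mm = 3.125e+06 m.
GM = G · M = 6.674e-11 · 1.397e+27 = 9.32358e+16 m³/s².
Kepler's third law: T = 2π √(a³ / GM).
Substituting a = 3.125e+06 m and GM = 9.32358e+16 m³/s²:
T = 2π √((3.125e+06)³ / 9.32358e+16) s
T ≈ 113.7 s = 1.895 minutes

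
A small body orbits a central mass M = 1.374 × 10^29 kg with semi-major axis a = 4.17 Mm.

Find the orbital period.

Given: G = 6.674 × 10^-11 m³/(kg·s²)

Convert to SI: a = 4.17 Mm = 4.17e+06 m.
GM = G · M = 6.674e-11 · 1.374e+29 = 9.17008e+18 m³/s².
Kepler's third law: T = 2π √(a³ / GM).
Substituting a = 4.17e+06 m and GM = 9.17008e+18 m³/s²:
T = 2π √((4.17e+06)³ / 9.17008e+18) s
T ≈ 17.67 s = 17.67 seconds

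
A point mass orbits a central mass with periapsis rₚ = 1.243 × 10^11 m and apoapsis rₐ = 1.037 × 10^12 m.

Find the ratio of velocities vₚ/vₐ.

Conservation of angular momentum gives rₚvₚ = rₐvₐ, so vₚ/vₐ = rₐ/rₚ.
vₚ/vₐ = 1.037e+12 / 1.243e+11 ≈ 8.343.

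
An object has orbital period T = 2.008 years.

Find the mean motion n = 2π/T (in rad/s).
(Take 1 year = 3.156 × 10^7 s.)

Convert to SI: T = 2.008 years = 6.33725e+07 s.
n = 2π / T.
n = 2π / 6.33725e+07 s ≈ 9.915e-08 rad/s.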